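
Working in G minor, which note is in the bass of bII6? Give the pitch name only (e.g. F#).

bII in G minor has root Ab; the chord is Ab-C-Eb.
The figure 6 means first inversion — the third is in the bass.

C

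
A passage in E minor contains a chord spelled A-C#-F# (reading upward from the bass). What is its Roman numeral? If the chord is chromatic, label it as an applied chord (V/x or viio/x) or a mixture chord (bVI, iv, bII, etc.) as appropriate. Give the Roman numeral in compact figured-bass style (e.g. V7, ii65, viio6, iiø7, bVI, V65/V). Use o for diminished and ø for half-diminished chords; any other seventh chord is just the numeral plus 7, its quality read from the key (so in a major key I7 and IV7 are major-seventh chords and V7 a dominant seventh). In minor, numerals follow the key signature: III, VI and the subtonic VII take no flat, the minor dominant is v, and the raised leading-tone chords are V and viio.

ii6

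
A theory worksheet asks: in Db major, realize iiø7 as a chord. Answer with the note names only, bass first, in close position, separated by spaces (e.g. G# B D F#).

Eb Gb Bbb Db

Scale degree 2 in Db major is Eb; here the chord built on it is altered to a half-diminished seventh chord. iiø7 is the half-diminished supertonic seventh, borrowed from the parallel minor.
So the chord is Eb-Gb-Bbb-Db.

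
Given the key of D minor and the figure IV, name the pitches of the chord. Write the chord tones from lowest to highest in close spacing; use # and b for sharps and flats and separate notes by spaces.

Scale degree 4 in D minor is G; here the chord built on it is altered to a major triad. IV is the major subdominant, borrowed from the parallel major.
So the chord is G-B-D, a major triad.

G B D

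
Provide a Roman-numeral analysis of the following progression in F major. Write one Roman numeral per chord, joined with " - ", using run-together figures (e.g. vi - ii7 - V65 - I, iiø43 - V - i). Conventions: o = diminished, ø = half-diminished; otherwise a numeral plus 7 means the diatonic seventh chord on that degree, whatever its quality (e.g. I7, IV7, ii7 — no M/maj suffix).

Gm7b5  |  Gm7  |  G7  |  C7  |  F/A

iiø7 - ii7 - V7/V - V7 - I6

Gm7b5: G with this quality isn't in the key; it's iiø7, borrowed from the parallel minor.
Gm7: minor seventh chord on G = scale degree 2 → ii7.
G7 is the secondary dominant of V (dominant seventh chord on G): V7/V.
C7: dominant seventh chord on C = scale degree 5 → V7.
F/A: major triad on F = scale degree 1 → I6.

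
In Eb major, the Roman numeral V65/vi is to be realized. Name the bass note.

B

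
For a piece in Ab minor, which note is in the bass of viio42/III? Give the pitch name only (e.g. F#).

Abb

The applied chord viio42/III is rooted on Bb: Bb-Db-Fb-Abb.
The figure 42 means third inversion — the seventh is in the bass.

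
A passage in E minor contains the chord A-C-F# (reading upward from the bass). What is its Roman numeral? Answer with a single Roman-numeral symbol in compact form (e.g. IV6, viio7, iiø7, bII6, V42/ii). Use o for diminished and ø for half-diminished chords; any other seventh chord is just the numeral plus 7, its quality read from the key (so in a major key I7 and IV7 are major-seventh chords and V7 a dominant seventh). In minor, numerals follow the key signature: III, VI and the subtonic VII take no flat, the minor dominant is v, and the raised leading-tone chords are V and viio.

iio6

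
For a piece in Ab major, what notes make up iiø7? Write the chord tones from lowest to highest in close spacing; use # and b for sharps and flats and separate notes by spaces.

Scale degree 2 in Ab major is Bb; here the chord built on it is altered to a half-diminished seventh chord. iiø7 is the half-diminished supertonic seventh, borrowed from the parallel minor.
So the chord is Bb-Db-Fb-Ab.

Bb Db Fb Ab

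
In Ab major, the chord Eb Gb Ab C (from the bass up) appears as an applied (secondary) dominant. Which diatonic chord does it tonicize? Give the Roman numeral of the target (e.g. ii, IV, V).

IV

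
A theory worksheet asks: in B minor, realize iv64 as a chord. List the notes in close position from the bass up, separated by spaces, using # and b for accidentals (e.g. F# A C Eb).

The numeral's case and figure indicate a minor triad. In B minor its root, scale degree 4, is E.
Stacking thirds from E gives E-G-B.
With the 64 figure the chord is in second inversion; from the bass B upward in close position it reads B-E-G.

B E G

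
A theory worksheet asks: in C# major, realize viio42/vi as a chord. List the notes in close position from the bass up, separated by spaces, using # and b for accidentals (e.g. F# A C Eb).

F# G## B# D#

viio42/vi is a secondary leading-tone chord. The target vi is A# in C# major; the applied chord is rooted a semitone below, on G##.
Building a fully diminished seventh chord on G## gives G##-B#-D#-F#.
The figured bass 42 indicates third inversion, placing the seventh (F#) in the bass: F#-G##-B#-D#.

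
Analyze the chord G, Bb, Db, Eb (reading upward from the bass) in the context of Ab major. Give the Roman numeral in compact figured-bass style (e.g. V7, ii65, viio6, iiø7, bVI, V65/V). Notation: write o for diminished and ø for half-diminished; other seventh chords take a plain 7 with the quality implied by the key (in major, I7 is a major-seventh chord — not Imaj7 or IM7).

The pitches Eb-G-Bb-Db form a dominant seventh chord rooted on Eb.
In Ab major, Eb is the dominant; the diatonic dominant seventh chord there is V7.
With G in the bass the chord is in first inversion, so the figured bass is 65.

V65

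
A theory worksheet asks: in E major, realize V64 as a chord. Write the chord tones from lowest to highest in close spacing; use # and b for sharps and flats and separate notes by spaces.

F# B D#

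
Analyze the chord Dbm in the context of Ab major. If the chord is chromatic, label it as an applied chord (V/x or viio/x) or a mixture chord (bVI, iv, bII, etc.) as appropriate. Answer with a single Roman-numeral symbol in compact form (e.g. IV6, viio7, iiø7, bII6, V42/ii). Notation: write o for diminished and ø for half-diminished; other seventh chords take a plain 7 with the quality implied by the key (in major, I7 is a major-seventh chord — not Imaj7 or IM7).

The pitches Db-Fb-Ab form a minor triad rooted on Db.
Db is the fourth degree of Ab major. This is the minor subdominant, borrowed from the parallel minor.

iv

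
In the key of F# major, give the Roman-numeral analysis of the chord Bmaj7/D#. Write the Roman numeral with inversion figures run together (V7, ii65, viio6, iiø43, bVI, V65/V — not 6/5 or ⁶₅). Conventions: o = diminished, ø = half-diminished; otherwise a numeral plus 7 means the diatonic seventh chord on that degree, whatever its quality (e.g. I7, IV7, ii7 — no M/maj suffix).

Stacked in thirds the chord is B-D#-F#-A#: a major seventh chord on B.
In F# major, B is the subdominant; the diatonic major seventh chord there is IV7.
With D# in the bass the chord is in first inversion, so the figured bass is 65.

IV65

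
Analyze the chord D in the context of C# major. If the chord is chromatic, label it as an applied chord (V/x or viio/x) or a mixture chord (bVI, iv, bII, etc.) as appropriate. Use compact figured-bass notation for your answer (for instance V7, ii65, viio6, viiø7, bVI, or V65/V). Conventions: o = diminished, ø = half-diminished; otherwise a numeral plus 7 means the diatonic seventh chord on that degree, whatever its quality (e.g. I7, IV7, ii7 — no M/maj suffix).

bII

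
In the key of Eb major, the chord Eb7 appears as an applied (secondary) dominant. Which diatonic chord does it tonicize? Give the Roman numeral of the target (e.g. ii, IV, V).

The chord is a dominant seventh chord on Eb.
A dominant resolves down a perfect fifth: Eb → Ab. In Eb major, Ab is scale degree 4, i.e. IV.

IV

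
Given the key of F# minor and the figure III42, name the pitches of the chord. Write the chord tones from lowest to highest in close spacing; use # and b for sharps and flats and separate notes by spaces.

G# A C# E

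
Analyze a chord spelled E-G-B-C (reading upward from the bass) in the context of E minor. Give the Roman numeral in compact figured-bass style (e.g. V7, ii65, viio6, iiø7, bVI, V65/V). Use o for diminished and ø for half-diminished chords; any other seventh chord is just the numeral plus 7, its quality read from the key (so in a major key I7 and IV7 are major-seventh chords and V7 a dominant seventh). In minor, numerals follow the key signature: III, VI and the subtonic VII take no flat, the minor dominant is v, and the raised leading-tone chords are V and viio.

VI65

Stacked in thirds the chord is C-E-G-B: a major seventh chord on C.
C is scale degree 6 in E minor, and a major seventh chord on that degree is written VI7.
With E in the bass the chord is in first inversion, so the figured bass is 65.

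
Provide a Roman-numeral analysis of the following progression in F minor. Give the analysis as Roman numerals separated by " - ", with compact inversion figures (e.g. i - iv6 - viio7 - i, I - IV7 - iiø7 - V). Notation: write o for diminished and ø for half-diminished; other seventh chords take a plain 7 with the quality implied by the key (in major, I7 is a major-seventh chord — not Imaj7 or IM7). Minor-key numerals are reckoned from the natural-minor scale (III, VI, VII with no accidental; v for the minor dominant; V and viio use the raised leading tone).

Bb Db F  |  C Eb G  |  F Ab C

iv - v - i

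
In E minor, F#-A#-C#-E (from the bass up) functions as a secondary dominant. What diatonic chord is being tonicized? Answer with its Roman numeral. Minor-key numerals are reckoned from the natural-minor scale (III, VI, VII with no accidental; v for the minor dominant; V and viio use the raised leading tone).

The chord is a dominant seventh chord on F#.
A dominant resolves down a perfect fifth: F# → B. In E minor, B is scale degree 5, i.e. V.

V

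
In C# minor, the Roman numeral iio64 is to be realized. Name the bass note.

iio in C# minor has root D#; the chord is D#-F#-A.
The figure 64 means second inversion — the fifth is in the bass.

A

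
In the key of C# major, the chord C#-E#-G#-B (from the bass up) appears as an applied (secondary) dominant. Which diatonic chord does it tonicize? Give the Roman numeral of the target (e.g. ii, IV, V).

The chord is a dominant seventh chord on C#.
A dominant resolves down a perfect fifth: C# → F#. In C# major, F# is scale degree 4, i.e. IV.

IV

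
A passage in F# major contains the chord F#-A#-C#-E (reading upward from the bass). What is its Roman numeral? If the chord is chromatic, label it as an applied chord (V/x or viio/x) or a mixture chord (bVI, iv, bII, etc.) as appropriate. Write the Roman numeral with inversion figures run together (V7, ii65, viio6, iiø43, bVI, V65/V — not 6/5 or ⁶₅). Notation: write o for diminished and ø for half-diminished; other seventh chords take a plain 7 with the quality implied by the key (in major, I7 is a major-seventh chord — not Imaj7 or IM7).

Stacked in thirds the chord is F#-A#-C#-E: a dominant seventh chord on F#.
F# is not a diatonic chord root with this quality in F# major, but it lies a perfect fifth above B (IV), so the chord functions as an applied dominant of IV.

V7/IV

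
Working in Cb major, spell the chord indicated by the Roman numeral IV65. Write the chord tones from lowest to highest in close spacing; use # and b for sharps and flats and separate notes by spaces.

In Cb major, the fourth degree is Fb, and the diatonic chord built there is a major seventh chord.
That chord is spelled Fb-Ab-Cb-Eb.
The figured bass 65 indicates first inversion, placing the third (Ab) in the bass: Ab-Cb-Eb-Fb.

Ab Cb Eb Fb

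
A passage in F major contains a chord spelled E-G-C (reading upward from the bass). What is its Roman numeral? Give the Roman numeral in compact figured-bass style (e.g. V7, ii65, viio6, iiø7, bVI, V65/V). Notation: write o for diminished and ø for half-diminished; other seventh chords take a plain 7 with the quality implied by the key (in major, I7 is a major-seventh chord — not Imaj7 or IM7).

V6

The pitches C-E-G form a major triad rooted on C.
In F major, C is the dominant; the diatonic major triad there is V.
With E in the bass the chord is in first inversion, so the figured bass is 6.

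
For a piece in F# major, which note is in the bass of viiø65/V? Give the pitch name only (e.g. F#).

D#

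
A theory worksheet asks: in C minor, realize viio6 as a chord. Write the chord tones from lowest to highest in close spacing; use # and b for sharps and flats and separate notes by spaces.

D F B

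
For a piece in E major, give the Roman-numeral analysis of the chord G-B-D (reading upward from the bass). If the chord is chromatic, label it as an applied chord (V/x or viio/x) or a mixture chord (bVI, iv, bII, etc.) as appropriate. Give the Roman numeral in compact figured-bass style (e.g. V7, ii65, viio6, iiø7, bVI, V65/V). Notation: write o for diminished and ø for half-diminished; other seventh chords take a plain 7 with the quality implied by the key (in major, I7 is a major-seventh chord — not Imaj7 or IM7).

The pitches G-B-D form a major triad rooted on G.
G is the lowered third degree of E major (diatonic 3 would be G#). This is a major triad on the lowered third degree, borrowed from the parallel minor.

bIII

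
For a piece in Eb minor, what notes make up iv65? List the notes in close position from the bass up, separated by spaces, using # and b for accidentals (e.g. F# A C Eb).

In Eb minor, the fourth degree is Ab, and the diatonic chord built there is a minor seventh chord.
Stacking thirds from Ab gives Ab-Cb-Eb-Gb.
The figured bass 65 indicates first inversion, placing the third (Cb) in the bass: Cb-Eb-Gb-Ab.

Cb Eb Gb Ab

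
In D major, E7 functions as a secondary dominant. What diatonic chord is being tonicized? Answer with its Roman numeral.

V

The chord is a dominant seventh chord on E.
A dominant resolves down a perfect fifth: E → A. In D major, A is scale degree 5, i.e. V.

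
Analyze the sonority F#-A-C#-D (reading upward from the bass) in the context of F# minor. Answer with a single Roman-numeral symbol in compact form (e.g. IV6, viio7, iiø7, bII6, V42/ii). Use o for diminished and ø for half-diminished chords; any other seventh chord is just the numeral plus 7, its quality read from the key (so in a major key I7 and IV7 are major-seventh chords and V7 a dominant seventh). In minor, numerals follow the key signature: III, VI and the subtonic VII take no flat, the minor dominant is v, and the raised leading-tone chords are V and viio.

The pitches D-F#-A-C# form a major seventh chord rooted on D.
D is scale degree 6 in F# minor, and a major seventh chord on that degree is written VI7.
With F# in the bass the chord is in first inversion, so the figured bass is 65.

VI65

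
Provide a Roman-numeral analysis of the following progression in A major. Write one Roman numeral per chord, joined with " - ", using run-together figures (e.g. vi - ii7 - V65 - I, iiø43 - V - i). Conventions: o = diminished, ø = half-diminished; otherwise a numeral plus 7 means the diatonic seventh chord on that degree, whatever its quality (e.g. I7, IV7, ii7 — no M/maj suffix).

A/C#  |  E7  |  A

I6 - V7 - I

A/C# has root A, degree 1 in A major, so I6.
E7: root E is the dominant; dominant seventh chord there is V7.
A has root A, degree 1 in A major, so I.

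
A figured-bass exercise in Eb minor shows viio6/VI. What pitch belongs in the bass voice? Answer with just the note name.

Db

The applied chord viio6/VI is rooted on Bb: Bb-Db-Fb.
The figure 6 means first inversion — the third is in the bass.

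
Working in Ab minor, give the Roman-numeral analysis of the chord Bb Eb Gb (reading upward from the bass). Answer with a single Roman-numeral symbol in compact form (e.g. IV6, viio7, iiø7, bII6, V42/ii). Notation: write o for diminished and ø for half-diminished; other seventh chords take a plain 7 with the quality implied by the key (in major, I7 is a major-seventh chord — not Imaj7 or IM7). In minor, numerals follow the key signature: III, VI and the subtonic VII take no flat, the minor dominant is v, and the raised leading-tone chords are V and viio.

v64

The pitches Eb-Gb-Bb form a minor triad rooted on Eb.
In Ab minor, Eb is the dominant; the diatonic minor triad there is v.
With Bb in the bass the chord is in second inversion, so the figured bass is 64.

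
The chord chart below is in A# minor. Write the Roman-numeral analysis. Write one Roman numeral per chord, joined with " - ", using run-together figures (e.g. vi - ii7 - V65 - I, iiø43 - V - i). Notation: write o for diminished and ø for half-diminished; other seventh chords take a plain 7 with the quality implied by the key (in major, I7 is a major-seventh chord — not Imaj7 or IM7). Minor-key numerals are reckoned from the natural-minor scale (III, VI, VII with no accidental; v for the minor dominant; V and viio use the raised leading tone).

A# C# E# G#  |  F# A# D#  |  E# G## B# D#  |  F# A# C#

i7 - iv6 - V7 - VI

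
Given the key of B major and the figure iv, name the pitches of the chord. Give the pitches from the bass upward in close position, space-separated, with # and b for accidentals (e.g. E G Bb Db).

E G B

iv is the minor subdominant, borrowed from the parallel minor. In B major that root is E.
So the chord is E-G-B, a minor triad.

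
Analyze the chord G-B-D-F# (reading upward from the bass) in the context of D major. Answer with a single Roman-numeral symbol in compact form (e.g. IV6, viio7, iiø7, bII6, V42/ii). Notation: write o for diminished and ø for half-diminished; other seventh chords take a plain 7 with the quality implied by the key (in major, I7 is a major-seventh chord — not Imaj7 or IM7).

IV7

Stacked in thirds the chord is G-B-D-F#: a major seventh chord on G.
In D major, G is the subdominant; the diatonic major seventh chord there is IV7.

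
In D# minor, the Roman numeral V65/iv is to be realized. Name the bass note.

F##

The applied chord V65/iv is rooted on D#: D#-F##-A#-C#.
The figure 65 means first inversion — the third is in the bass.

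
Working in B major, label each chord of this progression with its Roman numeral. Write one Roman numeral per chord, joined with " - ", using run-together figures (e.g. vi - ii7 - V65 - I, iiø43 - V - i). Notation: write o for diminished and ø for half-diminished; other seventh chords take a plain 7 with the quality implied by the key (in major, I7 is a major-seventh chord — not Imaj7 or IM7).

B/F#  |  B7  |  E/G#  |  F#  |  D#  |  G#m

B/F#: root B is the tonic; major triad there is I64.
B7 is the secondary dominant of IV (dominant seventh chord on B): V7/IV.
E/G# has root E, degree 4 in B major, so IV6.
F#: root F# is the dominant; major triad there is V.
D#: a major triad on D#, the applied dominant of vi → V/vi.
G#m has root G#, degree 6 in B major, so vi.

I64 - V7/IV - IV6 - V - V/vi - vi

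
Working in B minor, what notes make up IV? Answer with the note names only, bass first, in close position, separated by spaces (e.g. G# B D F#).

IV is the major subdominant, borrowed from the parallel major. In B minor that root is E.
So the chord is E-G#-B.

E G# B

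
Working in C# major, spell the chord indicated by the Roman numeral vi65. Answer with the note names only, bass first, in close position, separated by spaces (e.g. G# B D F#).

C# E# G# A#

In C# major, the submediant is A#, and the diatonic chord built there is a minor seventh chord.
Stacking thirds from A# gives A#-C#-E#-G#.
The figured bass 65 indicates first inversion, placing the third (C#) in the bass: C#-E#-G#-A#.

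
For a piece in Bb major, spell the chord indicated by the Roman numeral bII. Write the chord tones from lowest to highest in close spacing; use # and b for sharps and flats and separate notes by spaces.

Scale degree 2 in Bb major is C; lowering it a half step gives Cb. bII is the Neapolitan chord — a major triad on the lowered second degree.
So the chord is Cb-Eb-Gb.

Cb Eb Gb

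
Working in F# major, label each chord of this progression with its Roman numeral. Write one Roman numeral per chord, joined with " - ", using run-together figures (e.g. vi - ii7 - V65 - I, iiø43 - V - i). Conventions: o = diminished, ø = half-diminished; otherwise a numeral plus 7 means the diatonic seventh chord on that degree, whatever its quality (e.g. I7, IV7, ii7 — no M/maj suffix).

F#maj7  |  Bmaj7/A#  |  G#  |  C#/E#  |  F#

I7 - IV42 - V/V - V6 - I

F#maj7: root F# is the tonic; major seventh chord there is I7.
Bmaj7/A#: root B is the subdominant; major seventh chord there is IV42.
G#: a major triad on G#, the applied dominant of V → V/V.
C#/E# has root C#, degree 5 in F# major, so V6.
F#: major triad on F# = scale degree 1 → I.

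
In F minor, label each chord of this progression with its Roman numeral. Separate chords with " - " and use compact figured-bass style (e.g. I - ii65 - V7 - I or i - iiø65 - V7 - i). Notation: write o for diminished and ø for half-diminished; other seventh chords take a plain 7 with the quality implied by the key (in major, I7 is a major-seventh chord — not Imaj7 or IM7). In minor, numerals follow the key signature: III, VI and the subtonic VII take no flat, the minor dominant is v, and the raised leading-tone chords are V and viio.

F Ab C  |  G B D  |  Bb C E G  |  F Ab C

F-Ab-C has root F, degree 1 in F minor, so i.
G-B-D is the secondary dominant of V (major triad on G): V/V.
Bb-C-E-G: root C is the dominant; dominant seventh chord there is V42.
F-Ab-C: minor triad on F = scale degree 1 → i.

i - V/V - V42 - i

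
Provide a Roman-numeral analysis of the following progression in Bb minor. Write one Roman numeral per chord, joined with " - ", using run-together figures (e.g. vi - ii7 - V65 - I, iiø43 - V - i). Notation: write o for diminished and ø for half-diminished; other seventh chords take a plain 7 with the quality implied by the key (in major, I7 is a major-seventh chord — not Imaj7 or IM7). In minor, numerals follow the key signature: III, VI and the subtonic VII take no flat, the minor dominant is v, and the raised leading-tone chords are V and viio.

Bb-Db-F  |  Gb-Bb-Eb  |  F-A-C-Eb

i - iv6 - V7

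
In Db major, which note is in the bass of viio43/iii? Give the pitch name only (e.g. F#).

Bb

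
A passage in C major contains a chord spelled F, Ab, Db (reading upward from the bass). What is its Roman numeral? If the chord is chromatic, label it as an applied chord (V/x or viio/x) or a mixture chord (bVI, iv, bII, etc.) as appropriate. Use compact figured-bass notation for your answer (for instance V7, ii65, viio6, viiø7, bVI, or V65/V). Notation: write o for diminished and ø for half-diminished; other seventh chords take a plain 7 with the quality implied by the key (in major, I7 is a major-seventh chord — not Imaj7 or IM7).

Stacked in thirds the chord is Db-F-Ab: a major triad on Db.
Db is the lowered second degree of C major (diatonic 2 would be D). This is the Neapolitan sixth — a major triad on the lowered second degree, here in its customary first inversion.
With F in the bass the chord is in first inversion, so the figured bass is 6.

bII6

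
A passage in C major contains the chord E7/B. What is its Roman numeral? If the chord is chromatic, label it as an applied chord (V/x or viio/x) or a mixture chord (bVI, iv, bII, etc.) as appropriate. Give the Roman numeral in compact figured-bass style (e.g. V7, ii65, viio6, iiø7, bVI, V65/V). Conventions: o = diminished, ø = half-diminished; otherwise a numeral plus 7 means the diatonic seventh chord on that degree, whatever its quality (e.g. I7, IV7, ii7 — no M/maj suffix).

The pitches E-G#-B-D form a dominant seventh chord rooted on E.
E is not a diatonic chord root with this quality in C major, but it lies a perfect fifth above A (vi), so the chord functions as an applied dominant of vi.
With B in the bass the chord is in second inversion, so the figured bass is 43.

V43/vi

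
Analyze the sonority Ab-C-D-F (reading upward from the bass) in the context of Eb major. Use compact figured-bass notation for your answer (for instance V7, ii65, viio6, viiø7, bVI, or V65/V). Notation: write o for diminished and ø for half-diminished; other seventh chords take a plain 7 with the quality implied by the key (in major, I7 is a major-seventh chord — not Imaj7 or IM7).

Stacked in thirds the chord is D-F-Ab-C: a half-diminished seventh chord on D.
In Eb major, D is the leading tone; the diatonic half-diminished seventh chord there is viiø7.
With Ab in the bass the chord is in second inversion, so the figured bass is 43.

viiø43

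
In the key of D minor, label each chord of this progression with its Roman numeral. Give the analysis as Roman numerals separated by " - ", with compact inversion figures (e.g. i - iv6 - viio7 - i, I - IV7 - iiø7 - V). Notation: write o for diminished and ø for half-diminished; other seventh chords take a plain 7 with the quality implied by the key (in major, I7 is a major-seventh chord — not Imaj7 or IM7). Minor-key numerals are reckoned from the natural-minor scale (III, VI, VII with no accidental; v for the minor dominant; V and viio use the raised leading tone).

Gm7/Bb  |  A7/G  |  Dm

Gm7/Bb: root G is the subdominant; minor seventh chord there is iv65.
A7/G: root A is the dominant; dominant seventh chord there is V42.
Dm has root D, degree 1 in D minor, so i.

iv65 - V42 - i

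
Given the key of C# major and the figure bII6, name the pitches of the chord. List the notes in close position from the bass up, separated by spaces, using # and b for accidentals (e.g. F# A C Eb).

bII6 is the Neapolitan sixth — a major triad on the lowered second degree, here in its customary first inversion. In C# major that root is D.
So the chord is D-F#-A.
With the 6 figure the chord is in first inversion; from the bass F# upward in close position it reads F#-A-D.

F# A D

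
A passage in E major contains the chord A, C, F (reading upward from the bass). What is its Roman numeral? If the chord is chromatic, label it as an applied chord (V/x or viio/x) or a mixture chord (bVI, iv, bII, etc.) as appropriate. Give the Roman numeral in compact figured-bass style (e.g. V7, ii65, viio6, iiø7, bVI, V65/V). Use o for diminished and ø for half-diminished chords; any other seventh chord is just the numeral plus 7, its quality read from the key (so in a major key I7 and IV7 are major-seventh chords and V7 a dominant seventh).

The pitches F-A-C form a major triad rooted on F.
F is the lowered second degree of E major (diatonic 2 would be F#). This is the Neapolitan sixth — a major triad on the lowered second degree, here in its customary first inversion.
With A in the bass the chord is in first inversion, so the figured bass is 6.

bII6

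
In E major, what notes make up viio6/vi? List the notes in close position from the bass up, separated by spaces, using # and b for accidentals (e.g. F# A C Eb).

D# F# B#

viio6/vi is a secondary leading-tone chord. The target vi is C# in E major; the applied chord is rooted a semitone below, on B#.
Building a diminished triad on B# gives B#-D#-F#.
With the 6 figure the chord is in first inversion; from the bass D# upward in close position it reads D#-F#-B#.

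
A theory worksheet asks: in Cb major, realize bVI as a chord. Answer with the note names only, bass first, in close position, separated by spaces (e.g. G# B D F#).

Scale degree 6 in Cb major is Ab; lowering it a half step gives Abb. bVI is a major triad on the lowered sixth degree, borrowed from the parallel minor.
So the chord is Abb-Cb-Ebb.

Abb Cb Ebb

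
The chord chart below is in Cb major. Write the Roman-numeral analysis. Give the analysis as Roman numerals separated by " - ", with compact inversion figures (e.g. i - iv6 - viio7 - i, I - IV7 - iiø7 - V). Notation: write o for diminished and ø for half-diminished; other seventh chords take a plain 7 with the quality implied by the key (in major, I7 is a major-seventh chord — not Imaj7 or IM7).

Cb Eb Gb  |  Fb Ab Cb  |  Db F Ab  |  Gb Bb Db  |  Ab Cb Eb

I - IV - V/V - V - vi

Cb-Eb-Gb: major triad on Cb = scale degree 1 → I.
Fb-Ab-Cb: major triad on Fb = scale degree 4 → IV.
Db-F-Ab is the secondary dominant of V (major triad on Db): V/V.
Gb-Bb-Db: root Gb is the dominant; major triad there is V.
Ab-Cb-Eb has root Ab, degree 6 in Cb major, so vi.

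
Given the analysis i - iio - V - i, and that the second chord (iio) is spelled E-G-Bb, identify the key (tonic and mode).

D minor

The chord Edim is a diminished triad rooted on E; its label is iio.
Counting down one scale step from E places the tonic on D; a diminished triad on degree 2 is diatonic only in minor.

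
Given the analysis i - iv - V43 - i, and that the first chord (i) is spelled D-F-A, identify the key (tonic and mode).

D minor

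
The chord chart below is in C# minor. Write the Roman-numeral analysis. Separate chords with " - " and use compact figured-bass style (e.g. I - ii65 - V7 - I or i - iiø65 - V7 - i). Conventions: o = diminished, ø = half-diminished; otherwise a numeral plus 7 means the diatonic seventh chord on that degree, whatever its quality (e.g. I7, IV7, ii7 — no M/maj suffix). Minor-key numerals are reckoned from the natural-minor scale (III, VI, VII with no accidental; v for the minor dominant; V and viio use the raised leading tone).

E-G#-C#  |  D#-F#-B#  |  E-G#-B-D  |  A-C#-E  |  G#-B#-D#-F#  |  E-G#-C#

i6 - viio6 - V7/VI - VI - V7 - i6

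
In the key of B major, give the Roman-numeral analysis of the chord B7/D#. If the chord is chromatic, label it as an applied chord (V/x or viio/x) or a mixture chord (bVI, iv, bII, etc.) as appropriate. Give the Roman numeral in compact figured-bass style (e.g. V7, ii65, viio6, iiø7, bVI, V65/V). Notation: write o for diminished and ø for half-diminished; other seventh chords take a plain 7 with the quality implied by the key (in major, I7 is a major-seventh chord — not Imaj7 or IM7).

V65/IV

Stacked in thirds the chord is B-D#-F#-A: a dominant seventh chord on B.
B is not a diatonic chord root with this quality in B major, but it lies a perfect fifth above E (IV), so the chord functions as an applied dominant of IV.
With D# in the bass the chord is in first inversion, so the figured bass is 65.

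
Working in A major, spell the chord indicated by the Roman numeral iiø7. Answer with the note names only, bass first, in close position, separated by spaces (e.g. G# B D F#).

iiø7 is the half-diminished supertonic seventh, borrowed from the parallel minor. In A major that root is B.
So the chord is B-D-F-A, a half-diminished seventh chord.

B D F A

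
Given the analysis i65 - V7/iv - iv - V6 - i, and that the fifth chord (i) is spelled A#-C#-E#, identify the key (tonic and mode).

A# minor

The chord A#m is a minor triad rooted on A#; its label is i.
If A# is scale degree 1 and the mode makes that degree carry a minor triad, the tonic is A# and the mode is minor.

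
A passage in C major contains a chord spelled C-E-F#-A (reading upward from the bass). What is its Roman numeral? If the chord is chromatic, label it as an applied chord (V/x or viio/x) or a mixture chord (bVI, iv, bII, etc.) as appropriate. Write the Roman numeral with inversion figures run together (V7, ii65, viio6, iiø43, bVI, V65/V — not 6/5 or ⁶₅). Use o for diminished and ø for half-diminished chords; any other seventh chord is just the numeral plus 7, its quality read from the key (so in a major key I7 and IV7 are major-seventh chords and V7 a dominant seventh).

The pitches F#-A-C-E form a half-diminished seventh chord rooted on F#.
F# sits a half step below G (V in C major); a diminished chord there is the applied leading-tone chord of V.
With C in the bass the chord is in second inversion, so the figured bass is 43.

viiø43/V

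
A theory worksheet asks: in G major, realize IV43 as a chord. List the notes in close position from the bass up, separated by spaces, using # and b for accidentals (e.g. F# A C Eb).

G B C E

In G major, the fourth degree is C, and the diatonic chord built there is a major seventh chord.
That chord is spelled C-E-G-B.
The figured bass 43 indicates second inversion, placing the fifth (G) in the bass: G-B-C-E.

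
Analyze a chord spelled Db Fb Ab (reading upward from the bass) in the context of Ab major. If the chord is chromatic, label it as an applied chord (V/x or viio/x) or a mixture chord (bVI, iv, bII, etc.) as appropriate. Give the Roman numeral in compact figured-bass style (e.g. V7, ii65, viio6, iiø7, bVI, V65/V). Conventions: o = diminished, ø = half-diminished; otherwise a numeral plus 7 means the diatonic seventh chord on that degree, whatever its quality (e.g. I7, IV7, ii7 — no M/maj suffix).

Stacked in thirds the chord is Db-Fb-Ab: a minor triad on Db.
Db is the fourth degree of Ab major. This is the minor subdominant, borrowed from the parallel minor.

iv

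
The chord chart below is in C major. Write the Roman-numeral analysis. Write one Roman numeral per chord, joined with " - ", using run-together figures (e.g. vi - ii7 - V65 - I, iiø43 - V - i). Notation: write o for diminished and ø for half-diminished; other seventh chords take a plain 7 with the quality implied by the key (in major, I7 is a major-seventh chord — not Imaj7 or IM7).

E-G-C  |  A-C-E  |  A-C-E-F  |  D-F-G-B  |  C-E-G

I6 - vi - IV65 - V43 - I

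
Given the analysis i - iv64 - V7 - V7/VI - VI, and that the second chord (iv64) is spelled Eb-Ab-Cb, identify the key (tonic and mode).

Eb minor

iv64 is given as Eb-Ab-Cb — a minor triad with root Ab.
Counting down 3 scale steps from Ab places the tonic on Eb; a minor triad on degree 4 is diatonic only in minor.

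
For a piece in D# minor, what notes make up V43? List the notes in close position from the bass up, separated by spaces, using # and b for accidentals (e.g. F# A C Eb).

E# G# A# C##

In D# minor, the dominant is A#. The dominant is major (leading tone raised), so V is a dominant seventh chord.
Stacking thirds from A# gives A#-C##-E#-G#.
The figured bass 43 indicates second inversion, placing the fifth (E#) in the bass: E#-G#-A#-C##.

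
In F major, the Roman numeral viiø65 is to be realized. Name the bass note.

G

viiø in F major has root E; the chord is E-G-Bb-D.
The figure 65 means first inversion — the third is in the bass.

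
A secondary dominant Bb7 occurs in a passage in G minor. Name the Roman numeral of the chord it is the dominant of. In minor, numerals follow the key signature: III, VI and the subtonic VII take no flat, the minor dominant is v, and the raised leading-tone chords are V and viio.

VI

The chord is a dominant seventh chord on Bb.
A dominant resolves down a perfect fifth: Bb → Eb. In G minor, Eb is scale degree 6, i.e. VI.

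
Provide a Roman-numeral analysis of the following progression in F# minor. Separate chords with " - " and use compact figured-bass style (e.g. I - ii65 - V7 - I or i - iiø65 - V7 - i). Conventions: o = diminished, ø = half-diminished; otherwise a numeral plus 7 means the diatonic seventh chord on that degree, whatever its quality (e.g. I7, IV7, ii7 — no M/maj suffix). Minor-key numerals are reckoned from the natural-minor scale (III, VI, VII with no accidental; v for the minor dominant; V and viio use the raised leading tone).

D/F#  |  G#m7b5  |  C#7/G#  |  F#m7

VI6 - iiø7 - V43 - i7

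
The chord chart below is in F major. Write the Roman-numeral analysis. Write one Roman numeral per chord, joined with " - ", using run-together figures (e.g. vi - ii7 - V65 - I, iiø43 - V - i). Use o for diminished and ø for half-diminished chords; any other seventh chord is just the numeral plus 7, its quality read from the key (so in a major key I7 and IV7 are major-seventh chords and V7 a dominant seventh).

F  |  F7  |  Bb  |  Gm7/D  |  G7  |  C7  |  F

F: major triad on F = scale degree 1 → I.
F7: a dominant seventh chord on F, the applied dominant of IV → V7/IV.
Bb: major triad on Bb = scale degree 4 → IV.
Gm7/D: root G is the supertonic; minor seventh chord there is ii43.
G7: a dominant seventh chord on G, the applied dominant of V → V7/V.
C7: dominant seventh chord on C = scale degree 5 → V7.
F: major triad on F = scale degree 1 → I.

I - V7/IV - IV - ii43 - V7/V - V7 - I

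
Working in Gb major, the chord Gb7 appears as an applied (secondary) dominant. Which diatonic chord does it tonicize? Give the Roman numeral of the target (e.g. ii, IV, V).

The chord is a dominant seventh chord on Gb.
A dominant resolves down a perfect fifth: Gb → Cb. In Gb major, Cb is scale degree 4, i.e. IV.

IV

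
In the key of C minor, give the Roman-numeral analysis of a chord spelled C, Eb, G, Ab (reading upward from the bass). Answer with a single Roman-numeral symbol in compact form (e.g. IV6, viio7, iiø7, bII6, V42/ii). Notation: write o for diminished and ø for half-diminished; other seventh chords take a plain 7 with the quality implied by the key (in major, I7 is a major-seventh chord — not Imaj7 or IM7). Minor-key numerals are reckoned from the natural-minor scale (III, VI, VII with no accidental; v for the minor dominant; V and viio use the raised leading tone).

VI65

The pitches Ab-C-Eb-G form a major seventh chord rooted on Ab.
Ab is scale degree 6 in C minor, and a major seventh chord on that degree is written VI7.
With C in the bass the chord is in first inversion, so the figured bass is 65.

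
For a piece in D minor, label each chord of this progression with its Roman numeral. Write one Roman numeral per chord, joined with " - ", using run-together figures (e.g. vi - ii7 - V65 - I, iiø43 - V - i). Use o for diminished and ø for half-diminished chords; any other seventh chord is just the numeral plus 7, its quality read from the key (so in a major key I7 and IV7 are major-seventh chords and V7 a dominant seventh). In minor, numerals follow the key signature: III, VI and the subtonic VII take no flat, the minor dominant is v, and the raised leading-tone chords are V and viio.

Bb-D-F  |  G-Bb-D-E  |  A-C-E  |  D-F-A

Bb-D-F: root Bb is the submediant; major triad there is VI.
G-Bb-D-E: half-diminished seventh chord on E = scale degree 2 → iiø65.
A-C-E: root A is the dominant; minor triad there is v.
D-F-A: minor triad on D = scale degree 1 → i.

VI - iiø65 - v - i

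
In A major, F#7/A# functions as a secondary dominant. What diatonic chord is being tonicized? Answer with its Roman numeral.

ii

The chord is a dominant seventh chord on F#.
A dominant resolves down a perfect fifth: F# → B. In A major, B is scale degree 2, i.e. ii.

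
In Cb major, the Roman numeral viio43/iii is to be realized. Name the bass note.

Ab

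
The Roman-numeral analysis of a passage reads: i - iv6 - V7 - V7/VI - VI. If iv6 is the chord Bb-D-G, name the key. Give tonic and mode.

D minor

iv6 is given as Bb-D-G — a minor triad with root G.
If G is scale degree 4 and the mode makes that degree carry a minor triad, the tonic is D and the mode is minor.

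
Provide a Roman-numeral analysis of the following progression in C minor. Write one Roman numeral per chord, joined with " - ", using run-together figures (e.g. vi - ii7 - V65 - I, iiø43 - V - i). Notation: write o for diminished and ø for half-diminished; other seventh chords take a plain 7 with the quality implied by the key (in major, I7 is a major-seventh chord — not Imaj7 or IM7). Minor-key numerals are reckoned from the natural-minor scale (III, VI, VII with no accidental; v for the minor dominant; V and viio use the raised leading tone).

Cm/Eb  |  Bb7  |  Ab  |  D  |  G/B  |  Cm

i6 - VII7 - VI - V/V - V6 - i

Cm/Eb: minor triad on C = scale degree 1 → i6.
Bb7: dominant seventh chord on Bb = scale degree 7 → VII7.
Ab: major triad on Ab = scale degree 6 → VI.
D: chromatic; D is V of V, so V/V.
G/B: root G is the dominant; major triad there is V6.
Cm: root C is the tonic; minor triad there is i.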